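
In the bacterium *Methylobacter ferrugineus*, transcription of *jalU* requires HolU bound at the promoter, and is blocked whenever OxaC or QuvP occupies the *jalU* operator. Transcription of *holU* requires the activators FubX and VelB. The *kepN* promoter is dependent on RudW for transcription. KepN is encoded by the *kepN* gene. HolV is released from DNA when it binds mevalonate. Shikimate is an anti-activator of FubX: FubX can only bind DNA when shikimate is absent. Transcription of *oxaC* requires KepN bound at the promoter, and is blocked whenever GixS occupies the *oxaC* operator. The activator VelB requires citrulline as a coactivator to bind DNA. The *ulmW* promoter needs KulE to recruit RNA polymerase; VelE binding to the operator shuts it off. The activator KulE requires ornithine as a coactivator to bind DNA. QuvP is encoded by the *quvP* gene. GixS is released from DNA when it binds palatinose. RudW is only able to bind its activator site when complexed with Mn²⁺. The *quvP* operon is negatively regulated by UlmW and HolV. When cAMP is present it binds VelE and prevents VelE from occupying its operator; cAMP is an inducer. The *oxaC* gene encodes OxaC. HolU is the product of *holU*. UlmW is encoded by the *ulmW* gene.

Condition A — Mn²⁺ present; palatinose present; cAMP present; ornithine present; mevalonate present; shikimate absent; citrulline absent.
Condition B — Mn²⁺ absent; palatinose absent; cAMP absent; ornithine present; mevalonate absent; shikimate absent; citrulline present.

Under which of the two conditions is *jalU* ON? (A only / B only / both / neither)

Condition A:
Mn²⁺ is present, so RudW is active.
No repressor is bound and RudW is active, so *kepN* is transcribed.
So KepN is produced and active.
Palatinose is present, so GixS is inactive.
No repressor is bound and KepN is active, so *oxaC* is transcribed.
So OxaC is produced and active.
cAMP is present, so VelE is inactive.
Ornithine is present, so KulE is active.
No repressor is bound and KulE is active, so *ulmW* is transcribed.
So UlmW is produced and active.
Mevalonate is present, so HolV is inactive.
With repressor UlmW bound, *quvP* is not transcribed.
So QuvP is not produced.
Shikimate is absent, so FubX is active.
Citrulline is absent, so VelB is inactive.
Required activator VelB is absent, so *holU* is not transcribed.
So HolU is not produced.
With repressor OxaC bound, *jalU* is not transcribed.
→ *jalU* is OFF in A.
Condition B:
Mn²⁺ is absent, so RudW is inactive.
Required activator RudW is absent, so *kepN* is not transcribed.
So KepN is not produced.
Palatinose is absent, so GixS is active.
With repressor GixS bound, *oxaC* is not transcribed.
So OxaC is not produced.
cAMP is absent, so VelE is active.
Ornithine is present, so KulE is active.
With repressor VelE bound, *ulmW* is not transcribed.
So UlmW is not produced.
Mevalonate is absent, so HolV is active.
With repressor HolV bound, *quvP* is not transcribed.
So QuvP is not produced.
Shikimate is absent, so FubX is active.
Citrulline is present, so VelB is active.
No repressor is bound and FubX and VelB are active, so *holU* is transcribed.
So HolU is produced and active.
No repressor is bound and HolU is active, so *jalU* is transcribed.
→ *jalU* is ON in B.

B only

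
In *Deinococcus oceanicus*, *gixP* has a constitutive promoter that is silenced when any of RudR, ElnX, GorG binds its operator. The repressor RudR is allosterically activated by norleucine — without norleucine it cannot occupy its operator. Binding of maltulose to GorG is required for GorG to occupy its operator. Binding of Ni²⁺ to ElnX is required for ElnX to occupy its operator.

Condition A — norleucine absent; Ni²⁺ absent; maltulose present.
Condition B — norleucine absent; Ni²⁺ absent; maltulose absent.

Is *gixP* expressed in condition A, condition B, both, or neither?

Condition A:
Norleucine is absent, so RudR is inactive.
Ni²⁺ is absent, so ElnX is inactive.
Maltulose is present, so GorG is active.
With repressor GorG bound, *gixP* is not transcribed.
→ *gixP* is OFF in A.
Condition B:
Norleucine is absent, so RudR is inactive.
Ni²⁺ is absent, so ElnX is inactive.
Maltulose is absent, so GorG is inactive.
With no repressor bound, *gixP* is transcribed.
→ *gixP* is ON in B.

B only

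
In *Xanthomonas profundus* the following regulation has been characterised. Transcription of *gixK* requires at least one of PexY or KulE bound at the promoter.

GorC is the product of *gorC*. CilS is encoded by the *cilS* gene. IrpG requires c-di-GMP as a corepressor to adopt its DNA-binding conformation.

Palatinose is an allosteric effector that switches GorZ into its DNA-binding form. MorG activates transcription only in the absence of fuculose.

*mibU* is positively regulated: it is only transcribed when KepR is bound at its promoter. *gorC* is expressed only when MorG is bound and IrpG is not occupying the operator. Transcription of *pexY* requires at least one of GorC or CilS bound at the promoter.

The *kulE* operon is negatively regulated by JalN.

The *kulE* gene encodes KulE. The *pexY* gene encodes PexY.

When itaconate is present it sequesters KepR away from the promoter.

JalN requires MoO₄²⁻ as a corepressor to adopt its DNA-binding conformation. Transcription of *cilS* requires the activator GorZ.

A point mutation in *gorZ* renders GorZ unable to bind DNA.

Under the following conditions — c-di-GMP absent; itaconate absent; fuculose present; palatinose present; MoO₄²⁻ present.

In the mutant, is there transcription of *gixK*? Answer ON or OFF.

Fuculose is present, so MorG is inactive.
c-di-GMP is absent, so IrpG is inactive.
Required activator MorG is absent, so *gorC* is not transcribed.
So GorC is not produced.
GorZ is non-functional in this strain, so it has no effect.
Required activator GorZ is absent, so *cilS* is not transcribed.
So CilS is not produced.
No activator is available at the *pexY* promoter, so *pexY* is not transcribed.
So PexY is not produced.
MoO₄²⁻ is present, so JalN is active.
With repressor JalN bound, *kulE* is not transcribed.
So KulE is not produced.
No activator is available at the *gixK* promoter, so *gixK* is not transcribed.

OFF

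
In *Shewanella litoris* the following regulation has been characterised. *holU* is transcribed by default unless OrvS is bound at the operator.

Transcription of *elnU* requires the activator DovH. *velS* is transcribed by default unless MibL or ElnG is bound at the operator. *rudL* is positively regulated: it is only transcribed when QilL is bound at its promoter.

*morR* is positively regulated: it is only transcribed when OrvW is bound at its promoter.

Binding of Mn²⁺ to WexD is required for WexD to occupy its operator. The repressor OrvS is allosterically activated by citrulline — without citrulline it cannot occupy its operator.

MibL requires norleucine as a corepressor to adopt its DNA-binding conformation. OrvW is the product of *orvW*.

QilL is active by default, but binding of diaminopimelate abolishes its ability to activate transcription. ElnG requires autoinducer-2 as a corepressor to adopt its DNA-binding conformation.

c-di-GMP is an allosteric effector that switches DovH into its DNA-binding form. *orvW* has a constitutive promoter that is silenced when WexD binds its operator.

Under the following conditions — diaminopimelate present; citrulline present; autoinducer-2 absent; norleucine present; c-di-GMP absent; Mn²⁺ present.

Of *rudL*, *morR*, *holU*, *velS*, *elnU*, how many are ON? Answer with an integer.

0

Diaminopimelate is present, so QilL is inactive.
Required activator QilL is absent, so *rudL* is not transcribed.
→ *rudL* is OFF.
Mn²⁺ is present, so WexD is active.
With repressor WexD bound, *orvW* is not transcribed.
So OrvW is not produced.
Required activator OrvW is absent, so *morR* is not transcribed.
→ *morR* is OFF.
Citrulline is present, so OrvS is active.
With repressor OrvS bound, *holU* is not transcribed.
→ *holU* is OFF.
Norleucine is present, so MibL is active.
Autoinducer-2 is absent, so ElnG is inactive.
With repressor MibL bound, *velS* is not transcribed.
→ *velS* is OFF.
c-di-GMP is absent, so DovH is inactive.
Required activator DovH is absent, so *elnU* is not transcribed.
→ *elnU* is OFF.
0 of the 5 genes are transcribed.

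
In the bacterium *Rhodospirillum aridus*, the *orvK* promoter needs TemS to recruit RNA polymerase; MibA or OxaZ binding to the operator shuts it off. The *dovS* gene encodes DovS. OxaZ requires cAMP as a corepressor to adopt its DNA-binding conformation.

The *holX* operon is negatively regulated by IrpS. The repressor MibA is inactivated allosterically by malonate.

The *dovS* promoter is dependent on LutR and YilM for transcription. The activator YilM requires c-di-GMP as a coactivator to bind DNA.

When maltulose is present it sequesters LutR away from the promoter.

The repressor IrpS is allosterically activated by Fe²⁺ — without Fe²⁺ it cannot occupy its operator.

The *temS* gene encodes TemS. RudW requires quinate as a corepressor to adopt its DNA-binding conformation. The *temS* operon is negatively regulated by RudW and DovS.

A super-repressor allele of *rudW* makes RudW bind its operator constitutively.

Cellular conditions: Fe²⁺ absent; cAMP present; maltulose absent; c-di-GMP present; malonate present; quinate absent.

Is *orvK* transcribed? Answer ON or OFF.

Malonate is present, so MibA is inactive.
RudW is constitutively active in this strain.
Maltulose is absent, so LutR is active.
c-di-GMP is present, so YilM is active.
No repressor is bound and LutR and YilM are active, so *dovS* is transcribed.
So DovS is produced and active.
With repressor RudW bound, *temS* is not transcribed.
So TemS is not produced.
cAMP is present, so OxaZ is active.
With repressor OxaZ bound, *orvK* is not transcribed.

OFF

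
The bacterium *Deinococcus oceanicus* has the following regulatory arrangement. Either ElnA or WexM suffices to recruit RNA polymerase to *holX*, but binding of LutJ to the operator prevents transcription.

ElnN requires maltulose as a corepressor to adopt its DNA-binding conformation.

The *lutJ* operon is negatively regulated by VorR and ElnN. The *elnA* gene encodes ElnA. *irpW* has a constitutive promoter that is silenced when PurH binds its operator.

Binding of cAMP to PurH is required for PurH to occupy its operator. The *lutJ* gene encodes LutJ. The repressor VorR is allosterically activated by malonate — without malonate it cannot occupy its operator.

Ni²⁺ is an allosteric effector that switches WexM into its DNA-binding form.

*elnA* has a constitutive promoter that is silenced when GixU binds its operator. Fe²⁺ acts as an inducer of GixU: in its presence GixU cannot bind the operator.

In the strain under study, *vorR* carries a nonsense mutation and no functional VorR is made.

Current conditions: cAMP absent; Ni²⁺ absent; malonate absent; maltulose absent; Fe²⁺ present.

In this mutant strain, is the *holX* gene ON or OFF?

VorR is non-functional in this strain, so it has no effect.
Maltulose is absent, so ElnN is inactive.
With no repressor bound, *lutJ* is transcribed.
So LutJ is produced and active.
Fe²⁺ is present, so GixU is inactive.
With no repressor bound, *elnA* is transcribed.
So ElnA is produced and active.
Ni²⁺ is absent, so WexM is inactive.
With repressor LutJ bound, *holX* is not transcribed.

OFF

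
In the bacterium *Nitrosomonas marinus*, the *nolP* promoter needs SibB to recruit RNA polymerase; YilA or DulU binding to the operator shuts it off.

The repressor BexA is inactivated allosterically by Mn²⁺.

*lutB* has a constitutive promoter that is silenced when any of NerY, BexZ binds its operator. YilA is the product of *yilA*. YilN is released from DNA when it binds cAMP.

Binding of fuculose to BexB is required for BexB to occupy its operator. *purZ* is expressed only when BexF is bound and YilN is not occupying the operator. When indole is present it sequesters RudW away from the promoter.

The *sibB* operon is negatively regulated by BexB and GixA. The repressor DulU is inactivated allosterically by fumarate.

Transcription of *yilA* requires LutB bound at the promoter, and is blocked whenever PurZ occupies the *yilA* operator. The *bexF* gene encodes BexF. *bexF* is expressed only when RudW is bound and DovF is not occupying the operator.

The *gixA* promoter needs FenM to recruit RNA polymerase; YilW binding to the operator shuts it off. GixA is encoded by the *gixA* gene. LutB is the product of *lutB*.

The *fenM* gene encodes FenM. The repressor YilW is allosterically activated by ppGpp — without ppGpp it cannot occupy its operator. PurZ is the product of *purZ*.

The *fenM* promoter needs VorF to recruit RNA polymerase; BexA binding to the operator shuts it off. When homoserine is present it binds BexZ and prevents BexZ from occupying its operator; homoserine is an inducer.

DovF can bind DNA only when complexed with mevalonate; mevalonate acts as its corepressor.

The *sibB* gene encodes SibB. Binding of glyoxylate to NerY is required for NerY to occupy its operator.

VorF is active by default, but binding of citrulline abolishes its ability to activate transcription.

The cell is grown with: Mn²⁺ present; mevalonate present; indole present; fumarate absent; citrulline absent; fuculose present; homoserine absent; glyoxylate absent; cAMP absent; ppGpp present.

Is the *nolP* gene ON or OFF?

Fuculose is present, so BexB is active.
ppGpp is present, so YilW is active.
Citrulline is absent, so VorF is active.
Mn²⁺ is present, so BexA is inactive.
No repressor is bound and VorF is active, so *fenM* is transcribed.
So FenM is produced and active.
With repressor YilW bound, *gixA* is not transcribed.
So GixA is not produced.
With repressor BexB bound, *sibB* is not transcribed.
So SibB is not produced.
cAMP is absent, so YilN is active.
Indole is present, so RudW is inactive.
Mevalonate is present, so DovF is active.
With repressor DovF bound, *bexF* is not transcribed.
So BexF is not produced.
With repressor YilN bound, *purZ* is not transcribed.
So PurZ is not produced.
Glyoxylate is absent, so NerY is inactive.
Homoserine is absent, so BexZ is active.
With repressor BexZ bound, *lutB* is not transcribed.
So LutB is not produced.
Required activator LutB is absent, so *yilA* is not transcribed.
So YilA is not produced.
Fumarate is absent, so DulU is active.
With repressor DulU bound, *nolP* is not transcribed.

OFF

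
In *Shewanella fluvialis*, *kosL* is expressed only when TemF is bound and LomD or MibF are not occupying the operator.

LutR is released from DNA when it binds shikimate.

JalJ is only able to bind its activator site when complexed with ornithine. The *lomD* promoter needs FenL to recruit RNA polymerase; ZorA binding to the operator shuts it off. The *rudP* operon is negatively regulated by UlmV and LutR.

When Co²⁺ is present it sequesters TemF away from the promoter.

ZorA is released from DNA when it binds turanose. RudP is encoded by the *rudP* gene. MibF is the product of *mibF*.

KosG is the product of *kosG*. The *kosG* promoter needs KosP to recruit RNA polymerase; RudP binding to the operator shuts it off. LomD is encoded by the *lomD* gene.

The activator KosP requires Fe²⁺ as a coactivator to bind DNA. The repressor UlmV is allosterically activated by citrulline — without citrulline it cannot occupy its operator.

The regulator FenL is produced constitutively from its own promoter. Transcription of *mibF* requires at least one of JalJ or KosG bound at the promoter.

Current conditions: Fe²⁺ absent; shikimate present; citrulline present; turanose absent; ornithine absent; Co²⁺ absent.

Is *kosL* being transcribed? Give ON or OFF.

Turanose is absent, so ZorA is active.
FenL is produced constitutively and is active.
With repressor ZorA bound, *lomD* is not transcribed.
So LomD is not produced.
Co²⁺ is absent, so TemF is active.
Ornithine is absent, so JalJ is inactive.
Fe²⁺ is absent, so KosP is inactive.
Citrulline is present, so UlmV is active.
Shikimate is present, so LutR is inactive.
With repressor UlmV bound, *rudP* is not transcribed.
So RudP is not produced.
Required activator KosP is absent, so *kosG* is not transcribed.
So KosG is not produced.
No activator is available at the *mibF* promoter, so *mibF* is not transcribed.
So MibF is not produced.
No repressor is bound and TemF is active, so *kosL* is transcribed.

ON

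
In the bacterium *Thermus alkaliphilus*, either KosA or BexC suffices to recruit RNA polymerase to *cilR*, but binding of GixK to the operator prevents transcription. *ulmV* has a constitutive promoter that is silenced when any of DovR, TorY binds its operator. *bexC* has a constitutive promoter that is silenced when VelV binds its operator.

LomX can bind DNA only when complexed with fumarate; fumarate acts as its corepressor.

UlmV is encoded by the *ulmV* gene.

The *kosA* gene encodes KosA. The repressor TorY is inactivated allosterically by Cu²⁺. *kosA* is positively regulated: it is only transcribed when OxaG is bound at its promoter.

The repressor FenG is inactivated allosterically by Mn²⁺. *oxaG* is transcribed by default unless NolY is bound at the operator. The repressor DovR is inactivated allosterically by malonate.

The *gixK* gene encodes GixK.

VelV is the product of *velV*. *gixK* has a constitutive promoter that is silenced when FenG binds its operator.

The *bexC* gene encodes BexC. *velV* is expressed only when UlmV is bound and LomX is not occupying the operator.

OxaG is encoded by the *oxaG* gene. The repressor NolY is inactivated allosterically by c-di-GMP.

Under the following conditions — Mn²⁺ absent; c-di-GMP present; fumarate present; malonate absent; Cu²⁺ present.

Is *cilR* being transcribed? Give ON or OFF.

ON

c-di-GMP is present, so NolY is inactive.
With no repressor bound, *oxaG* is transcribed.
So OxaG is produced and active.
No repressor is bound and OxaG is active, so *kosA* is transcribed.
So KosA is produced and active.
Fumarate is present, so LomX is active.
Malonate is absent, so DovR is active.
Cu²⁺ is present, so TorY is inactive.
With repressor DovR bound, *ulmV* is not transcribed.
So UlmV is not produced.
With repressor LomX bound, *velV* is not transcribed.
So VelV is not produced.
With no repressor bound, *bexC* is transcribed.
So BexC is produced and active.
Mn²⁺ is absent, so FenG is active.
With repressor FenG bound, *gixK* is not transcribed.
So GixK is not produced.
Activator KosA is present, so *cilR* is transcribed.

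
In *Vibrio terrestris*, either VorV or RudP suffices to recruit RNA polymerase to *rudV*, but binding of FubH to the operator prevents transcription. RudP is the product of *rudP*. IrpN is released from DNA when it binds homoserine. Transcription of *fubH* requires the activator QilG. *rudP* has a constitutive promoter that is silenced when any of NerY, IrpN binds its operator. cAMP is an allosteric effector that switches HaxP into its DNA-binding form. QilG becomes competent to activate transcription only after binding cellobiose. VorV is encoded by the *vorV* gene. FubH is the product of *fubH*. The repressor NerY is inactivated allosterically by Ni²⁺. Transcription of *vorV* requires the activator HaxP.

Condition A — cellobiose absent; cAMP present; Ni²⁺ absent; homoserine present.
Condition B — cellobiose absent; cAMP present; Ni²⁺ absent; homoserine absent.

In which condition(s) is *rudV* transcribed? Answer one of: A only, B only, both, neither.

both

Condition A:
Cellobiose is absent, so QilG is inactive.
Required activator QilG is absent, so *fubH* is not transcribed.
So FubH is not produced.
cAMP is present, so HaxP is active.
No repressor is bound and HaxP is active, so *vorV* is transcribed.
So VorV is produced and active.
Ni²⁺ is absent, so NerY is active.
Homoserine is present, so IrpN is inactive.
With repressor NerY bound, *rudP* is not transcribed.
So RudP is not produced.
Activator VorV is present, so *rudV* is transcribed.
→ *rudV* is ON in A.
Condition B:
Cellobiose is absent, so QilG is inactive.
Required activator QilG is absent, so *fubH* is not transcribed.
So FubH is not produced.
cAMP is present, so HaxP is active.
No repressor is bound and HaxP is active, so *vorV* is transcribed.
So VorV is produced and active.
Ni²⁺ is absent, so NerY is active.
Homoserine is absent, so IrpN is active.
With repressor NerY bound, *rudP* is not transcribed.
So RudP is not produced.
Activator VorV is present, so *rudV* is transcribed.
→ *rudV* is ON in B.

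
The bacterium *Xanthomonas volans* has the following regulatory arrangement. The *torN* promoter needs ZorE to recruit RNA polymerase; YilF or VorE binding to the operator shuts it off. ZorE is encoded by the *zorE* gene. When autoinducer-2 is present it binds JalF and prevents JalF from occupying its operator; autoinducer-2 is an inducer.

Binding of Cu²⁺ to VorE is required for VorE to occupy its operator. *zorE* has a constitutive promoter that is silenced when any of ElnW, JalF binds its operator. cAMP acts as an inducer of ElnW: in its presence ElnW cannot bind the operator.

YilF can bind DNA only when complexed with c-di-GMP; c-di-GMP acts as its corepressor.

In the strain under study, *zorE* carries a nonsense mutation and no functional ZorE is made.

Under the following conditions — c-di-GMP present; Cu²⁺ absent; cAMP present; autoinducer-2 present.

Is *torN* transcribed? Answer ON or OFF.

ZorE is non-functional in this strain, so it has no effect.
c-di-GMP is present, so YilF is active.
Cu²⁺ is absent, so VorE is inactive.
With repressor YilF bound, *torN* is not transcribed.

OFF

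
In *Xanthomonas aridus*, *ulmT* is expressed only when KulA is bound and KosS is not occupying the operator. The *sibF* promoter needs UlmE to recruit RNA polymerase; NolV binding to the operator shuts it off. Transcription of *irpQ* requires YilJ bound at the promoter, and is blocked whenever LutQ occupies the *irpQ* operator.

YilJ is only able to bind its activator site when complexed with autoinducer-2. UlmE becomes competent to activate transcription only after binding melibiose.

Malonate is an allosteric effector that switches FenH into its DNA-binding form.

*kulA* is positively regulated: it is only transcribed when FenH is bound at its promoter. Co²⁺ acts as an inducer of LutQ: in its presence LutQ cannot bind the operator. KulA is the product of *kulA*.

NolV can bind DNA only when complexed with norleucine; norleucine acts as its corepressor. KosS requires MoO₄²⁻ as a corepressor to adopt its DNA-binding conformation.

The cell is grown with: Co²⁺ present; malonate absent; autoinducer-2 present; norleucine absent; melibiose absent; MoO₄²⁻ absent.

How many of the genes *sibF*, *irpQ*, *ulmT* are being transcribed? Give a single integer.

Norleucine is absent, so NolV is inactive.
Melibiose is absent, so UlmE is inactive.
Required activator UlmE is absent, so *sibF* is not transcribed.
→ *sibF* is OFF.
Co²⁺ is present, so LutQ is inactive.
Autoinducer-2 is present, so YilJ is active.
No repressor is bound and YilJ is active, so *irpQ* is transcribed.
→ *irpQ* is ON.
MoO₄²⁻ is absent, so KosS is inactive.
Malonate is absent, so FenH is inactive.
Required activator FenH is absent, so *kulA* is not transcribed.
So KulA is not produced.
Required activator KulA is absent, so *ulmT* is not transcribed.
→ *ulmT* is OFF.
1 of the 3 genes is transcribed.

1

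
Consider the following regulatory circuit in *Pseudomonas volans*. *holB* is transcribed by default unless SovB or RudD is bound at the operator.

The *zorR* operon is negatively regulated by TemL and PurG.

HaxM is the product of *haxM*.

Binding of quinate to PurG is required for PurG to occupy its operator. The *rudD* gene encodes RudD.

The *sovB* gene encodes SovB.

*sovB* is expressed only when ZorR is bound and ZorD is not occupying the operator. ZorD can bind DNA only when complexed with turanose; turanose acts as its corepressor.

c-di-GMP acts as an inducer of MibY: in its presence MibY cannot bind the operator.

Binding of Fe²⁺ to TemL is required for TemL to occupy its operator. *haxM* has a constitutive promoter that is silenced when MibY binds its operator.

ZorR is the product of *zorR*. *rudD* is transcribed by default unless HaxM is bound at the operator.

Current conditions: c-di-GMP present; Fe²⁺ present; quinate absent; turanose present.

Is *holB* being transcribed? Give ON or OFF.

ON

Fe²⁺ is present, so TemL is active.
Quinate is absent, so PurG is inactive.
With repressor TemL bound, *zorR* is not transcribed.
So ZorR is not produced.
Turanose is present, so ZorD is active.
With repressor ZorD bound, *sovB* is not transcribed.
So SovB is not produced.
c-di-GMP is present, so MibY is inactive.
With no repressor bound, *haxM* is transcribed.
So HaxM is produced and active.
With repressor HaxM bound, *rudD* is not transcribed.
So RudD is not produced.
With no repressor bound, *holB* is transcribed.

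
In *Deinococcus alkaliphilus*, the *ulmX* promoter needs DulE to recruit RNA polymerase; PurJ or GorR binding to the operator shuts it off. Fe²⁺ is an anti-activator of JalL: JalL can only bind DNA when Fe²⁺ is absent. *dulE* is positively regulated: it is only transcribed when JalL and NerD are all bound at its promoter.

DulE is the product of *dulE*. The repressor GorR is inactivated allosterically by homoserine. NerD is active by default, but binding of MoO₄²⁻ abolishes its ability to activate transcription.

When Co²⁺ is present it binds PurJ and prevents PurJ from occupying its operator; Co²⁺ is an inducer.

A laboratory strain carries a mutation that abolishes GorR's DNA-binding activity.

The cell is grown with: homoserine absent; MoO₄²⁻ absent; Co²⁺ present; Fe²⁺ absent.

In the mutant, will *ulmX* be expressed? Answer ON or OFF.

ON

Co²⁺ is present, so PurJ is inactive.
GorR is non-functional in this strain, so it has no effect.
Fe²⁺ is absent, so JalL is active.
MoO₄²⁻ is absent, so NerD is active.
No repressor is bound and JalL and NerD are active, so *dulE* is transcribed.
So DulE is produced and active.
No repressor is bound and DulE is active, so *ulmX* is transcribed.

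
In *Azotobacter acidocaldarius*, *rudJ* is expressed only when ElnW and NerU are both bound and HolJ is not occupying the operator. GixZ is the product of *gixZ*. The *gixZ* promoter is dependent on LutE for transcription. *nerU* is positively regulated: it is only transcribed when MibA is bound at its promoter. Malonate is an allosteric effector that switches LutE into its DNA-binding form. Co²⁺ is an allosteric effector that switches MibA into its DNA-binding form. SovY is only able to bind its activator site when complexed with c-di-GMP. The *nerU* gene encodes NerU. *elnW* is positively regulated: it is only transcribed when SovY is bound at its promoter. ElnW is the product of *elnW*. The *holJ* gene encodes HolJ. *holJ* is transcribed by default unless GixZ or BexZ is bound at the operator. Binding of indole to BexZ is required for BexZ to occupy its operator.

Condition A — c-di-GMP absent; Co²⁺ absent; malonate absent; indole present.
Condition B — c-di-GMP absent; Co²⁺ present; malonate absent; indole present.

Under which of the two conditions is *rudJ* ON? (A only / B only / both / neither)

Condition A:
c-di-GMP is absent, so SovY is inactive.
Required activator SovY is absent, so *elnW* is not transcribed.
So ElnW is not produced.
Co²⁺ is absent, so MibA is inactive.
Required activator MibA is absent, so *nerU* is not transcribed.
So NerU is not produced.
Malonate is absent, so LutE is inactive.
Required activator LutE is absent, so *gixZ* is not transcribed.
So GixZ is not produced.
Indole is present, so BexZ is active.
With repressor BexZ bound, *holJ* is not transcribed.
So HolJ is not produced.
Required activator ElnW is absent, so *rudJ* is not transcribed.
→ *rudJ* is OFF in A.
Condition B:
c-di-GMP is absent, so SovY is inactive.
Required activator SovY is absent, so *elnW* is not transcribed.
So ElnW is not produced.
Co²⁺ is present, so MibA is active.
No repressor is bound and MibA is active, so *nerU* is transcribed.
So NerU is produced and active.
Malonate is absent, so LutE is inactive.
Required activator LutE is absent, so *gixZ* is not transcribed.
So GixZ is not produced.
Indole is present, so BexZ is active.
With repressor BexZ bound, *holJ* is not transcribed.
So HolJ is not produced.
Required activator ElnW is absent, so *rudJ* is not transcribed.
→ *rudJ* is OFF in B.

neither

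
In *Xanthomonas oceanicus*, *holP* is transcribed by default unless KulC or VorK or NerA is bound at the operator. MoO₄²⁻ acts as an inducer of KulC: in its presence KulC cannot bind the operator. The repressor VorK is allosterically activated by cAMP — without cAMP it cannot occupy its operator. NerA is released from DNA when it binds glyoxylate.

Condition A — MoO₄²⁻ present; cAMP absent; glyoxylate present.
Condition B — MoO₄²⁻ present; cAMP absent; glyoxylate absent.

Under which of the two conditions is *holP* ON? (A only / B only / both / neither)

Condition A:
MoO₄²⁻ is present, so KulC is inactive.
cAMP is absent, so VorK is inactive.
Glyoxylate is present, so NerA is inactive.
With no repressor bound, *holP* is transcribed.
→ *holP* is ON in A.
Condition B:
MoO₄²⁻ is present, so KulC is inactive.
cAMP is absent, so VorK is inactive.
Glyoxylate is absent, so NerA is active.
With repressor NerA bound, *holP* is not transcribed.
→ *holP* is OFF in B.

A only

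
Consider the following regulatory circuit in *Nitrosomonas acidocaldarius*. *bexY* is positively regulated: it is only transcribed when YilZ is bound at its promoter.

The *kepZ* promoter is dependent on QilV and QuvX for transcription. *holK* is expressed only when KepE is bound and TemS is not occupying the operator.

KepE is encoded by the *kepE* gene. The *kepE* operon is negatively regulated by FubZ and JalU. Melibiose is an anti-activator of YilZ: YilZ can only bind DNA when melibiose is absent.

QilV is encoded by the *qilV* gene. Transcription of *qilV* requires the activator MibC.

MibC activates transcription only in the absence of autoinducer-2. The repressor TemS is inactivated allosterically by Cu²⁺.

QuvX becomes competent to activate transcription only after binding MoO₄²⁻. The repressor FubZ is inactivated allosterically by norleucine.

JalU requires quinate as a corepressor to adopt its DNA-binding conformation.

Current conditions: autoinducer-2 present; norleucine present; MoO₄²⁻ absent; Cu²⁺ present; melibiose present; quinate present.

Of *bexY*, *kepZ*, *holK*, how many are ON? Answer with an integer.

Melibiose is present, so YilZ is inactive.
Required activator YilZ is absent, so *bexY* is not transcribed.
→ *bexY* is OFF.
Autoinducer-2 is present, so MibC is inactive.
Required activator MibC is absent, so *qilV* is not transcribed.
So QilV is not produced.
MoO₄²⁻ is absent, so QuvX is inactive.
Required activator QilV is absent, so *kepZ* is not transcribed.
→ *kepZ* is OFF.
Norleucine is present, so FubZ is inactive.
Quinate is present, so JalU is active.
With repressor JalU bound, *kepE* is not transcribed.
So KepE is not produced.
Cu²⁺ is present, so TemS is inactive.
Required activator KepE is absent, so *holK* is not transcribed.
→ *holK* is OFF.
0 of the 3 genes are transcribed.

0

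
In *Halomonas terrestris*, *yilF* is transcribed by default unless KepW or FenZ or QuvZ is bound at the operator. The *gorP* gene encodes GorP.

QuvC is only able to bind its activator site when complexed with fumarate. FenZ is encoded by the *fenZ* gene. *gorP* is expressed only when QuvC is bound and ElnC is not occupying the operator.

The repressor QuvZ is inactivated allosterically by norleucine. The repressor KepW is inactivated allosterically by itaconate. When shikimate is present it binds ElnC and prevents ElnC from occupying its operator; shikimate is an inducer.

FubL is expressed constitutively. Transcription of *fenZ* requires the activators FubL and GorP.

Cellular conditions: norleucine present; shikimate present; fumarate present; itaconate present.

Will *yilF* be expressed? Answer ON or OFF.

OFF

Itaconate is present, so KepW is inactive.
FubL is produced constitutively and is active.
Fumarate is present, so QuvC is active.
Shikimate is present, so ElnC is inactive.
No repressor is bound and QuvC is active, so *gorP* is transcribed.
So GorP is produced and active.
No repressor is bound and FubL and GorP are active, so *fenZ* is transcribed.
So FenZ is produced and active.
Norleucine is present, so QuvZ is inactive.
With repressor FenZ bound, *yilF* is not transcribed.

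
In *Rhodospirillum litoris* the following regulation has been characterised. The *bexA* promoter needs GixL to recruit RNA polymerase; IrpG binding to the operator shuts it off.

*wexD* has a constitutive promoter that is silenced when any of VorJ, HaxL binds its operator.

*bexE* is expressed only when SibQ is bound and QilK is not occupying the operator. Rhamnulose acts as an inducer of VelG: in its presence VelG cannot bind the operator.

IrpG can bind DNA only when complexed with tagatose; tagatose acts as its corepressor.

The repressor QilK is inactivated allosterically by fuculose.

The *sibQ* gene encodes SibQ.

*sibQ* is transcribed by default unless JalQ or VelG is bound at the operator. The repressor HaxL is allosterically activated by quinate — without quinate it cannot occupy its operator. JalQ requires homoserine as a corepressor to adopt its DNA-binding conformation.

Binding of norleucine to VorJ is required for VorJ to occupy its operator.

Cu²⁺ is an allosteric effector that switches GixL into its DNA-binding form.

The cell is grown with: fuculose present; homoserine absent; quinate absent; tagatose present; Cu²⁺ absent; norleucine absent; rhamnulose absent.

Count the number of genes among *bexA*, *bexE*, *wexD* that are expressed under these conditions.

1

Cu²⁺ is absent, so GixL is inactive.
Tagatose is present, so IrpG is active.
With repressor IrpG bound, *bexA* is not transcribed.
→ *bexA* is OFF.
Fuculose is present, so QilK is inactive.
Homoserine is absent, so JalQ is inactive.
Rhamnulose is absent, so VelG is active.
With repressor VelG bound, *sibQ* is not transcribed.
So SibQ is not produced.
Required activator SibQ is absent, so *bexE* is not transcribed.
→ *bexE* is OFF.
Norleucine is absent, so VorJ is inactive.
Quinate is absent, so HaxL is inactive.
With no repressor bound, *wexD* is transcribed.
→ *wexD* is ON.
1 of the 3 genes is transcribed.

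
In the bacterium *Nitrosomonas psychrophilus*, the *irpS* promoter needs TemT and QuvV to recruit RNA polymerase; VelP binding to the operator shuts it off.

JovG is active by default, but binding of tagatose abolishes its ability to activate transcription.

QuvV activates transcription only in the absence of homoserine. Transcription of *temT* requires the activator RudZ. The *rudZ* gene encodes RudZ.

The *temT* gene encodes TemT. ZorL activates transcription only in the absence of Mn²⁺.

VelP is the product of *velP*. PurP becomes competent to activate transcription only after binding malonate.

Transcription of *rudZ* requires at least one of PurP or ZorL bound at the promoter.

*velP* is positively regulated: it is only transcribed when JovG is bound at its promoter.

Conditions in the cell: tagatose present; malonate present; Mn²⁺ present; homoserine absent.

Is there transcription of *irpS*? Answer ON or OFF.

ON

Malonate is present, so PurP is active.
Mn²⁺ is present, so ZorL is inactive.
Activator PurP is present, so *rudZ* is transcribed.
So RudZ is produced and active.
No repressor is bound and RudZ is active, so *temT* is transcribed.
So TemT is produced and active.
Homoserine is absent, so QuvV is active.
Tagatose is present, so JovG is inactive.
Required activator JovG is absent, so *velP* is not transcribed.
So VelP is not produced.
No repressor is bound and TemT and QuvV are active, so *irpS* is transcribed.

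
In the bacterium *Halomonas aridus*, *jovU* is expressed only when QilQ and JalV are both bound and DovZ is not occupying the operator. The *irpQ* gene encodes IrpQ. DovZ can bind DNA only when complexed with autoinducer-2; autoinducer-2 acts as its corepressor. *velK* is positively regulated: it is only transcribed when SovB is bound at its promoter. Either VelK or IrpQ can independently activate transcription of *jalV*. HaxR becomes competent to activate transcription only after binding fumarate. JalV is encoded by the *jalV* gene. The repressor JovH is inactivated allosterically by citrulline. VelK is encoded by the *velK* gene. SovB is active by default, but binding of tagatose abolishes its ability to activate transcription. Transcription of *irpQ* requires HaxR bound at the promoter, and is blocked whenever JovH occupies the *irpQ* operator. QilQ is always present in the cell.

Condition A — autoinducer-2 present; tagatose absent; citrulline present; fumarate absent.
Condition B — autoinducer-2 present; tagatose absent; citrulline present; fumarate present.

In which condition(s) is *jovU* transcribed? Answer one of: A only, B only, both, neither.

neither

Condition A:
Autoinducer-2 is present, so DovZ is active.
QilQ is produced constitutively and is active.
Tagatose is absent, so SovB is active.
No repressor is bound and SovB is active, so *velK* is transcribed.
So VelK is produced and active.
Citrulline is present, so JovH is inactive.
Fumarate is absent, so HaxR is inactive.
Required activator HaxR is absent, so *irpQ* is not transcribed.
So IrpQ is not produced.
Activator VelK is present, so *jalV* is transcribed.
So JalV is produced and active.
With repressor DovZ bound, *jovU* is not transcribed.
→ *jovU* is OFF in A.
Condition B:
Autoinducer-2 is present, so DovZ is active.
QilQ is produced constitutively and is active.
Tagatose is absent, so SovB is active.
No repressor is bound and SovB is active, so *velK* is transcribed.
So VelK is produced and active.
Citrulline is present, so JovH is inactive.
Fumarate is present, so HaxR is active.
No repressor is bound and HaxR is active, so *irpQ* is transcribed.
So IrpQ is produced and active.
Activator VelK is present, so *jalV* is transcribed.
So JalV is produced and active.
With repressor DovZ bound, *jovU* is not transcribed.
→ *jovU* is OFF in B.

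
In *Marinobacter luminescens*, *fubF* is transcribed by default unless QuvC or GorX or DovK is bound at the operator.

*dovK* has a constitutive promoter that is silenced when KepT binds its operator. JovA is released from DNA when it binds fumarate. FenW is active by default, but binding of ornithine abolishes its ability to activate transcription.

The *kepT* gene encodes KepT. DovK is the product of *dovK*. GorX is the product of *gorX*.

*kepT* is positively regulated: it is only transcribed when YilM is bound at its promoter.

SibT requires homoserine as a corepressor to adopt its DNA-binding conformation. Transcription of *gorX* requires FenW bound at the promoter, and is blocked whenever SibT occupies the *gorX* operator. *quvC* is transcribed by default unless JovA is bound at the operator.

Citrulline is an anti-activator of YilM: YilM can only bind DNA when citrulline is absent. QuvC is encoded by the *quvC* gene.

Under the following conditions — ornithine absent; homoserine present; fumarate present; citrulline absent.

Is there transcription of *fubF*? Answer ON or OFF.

Fumarate is present, so JovA is inactive.
With no repressor bound, *quvC* is transcribed.
So QuvC is produced and active.
Homoserine is present, so SibT is active.
Ornithine is absent, so FenW is active.
With repressor SibT bound, *gorX* is not transcribed.
So GorX is not produced.
Citrulline is absent, so YilM is active.
No repressor is bound and YilM is active, so *kepT* is transcribed.
So KepT is produced and active.
With repressor KepT bound, *dovK* is not transcribed.
So DovK is not produced.
With repressor QuvC bound, *fubF* is not transcribed.

OFF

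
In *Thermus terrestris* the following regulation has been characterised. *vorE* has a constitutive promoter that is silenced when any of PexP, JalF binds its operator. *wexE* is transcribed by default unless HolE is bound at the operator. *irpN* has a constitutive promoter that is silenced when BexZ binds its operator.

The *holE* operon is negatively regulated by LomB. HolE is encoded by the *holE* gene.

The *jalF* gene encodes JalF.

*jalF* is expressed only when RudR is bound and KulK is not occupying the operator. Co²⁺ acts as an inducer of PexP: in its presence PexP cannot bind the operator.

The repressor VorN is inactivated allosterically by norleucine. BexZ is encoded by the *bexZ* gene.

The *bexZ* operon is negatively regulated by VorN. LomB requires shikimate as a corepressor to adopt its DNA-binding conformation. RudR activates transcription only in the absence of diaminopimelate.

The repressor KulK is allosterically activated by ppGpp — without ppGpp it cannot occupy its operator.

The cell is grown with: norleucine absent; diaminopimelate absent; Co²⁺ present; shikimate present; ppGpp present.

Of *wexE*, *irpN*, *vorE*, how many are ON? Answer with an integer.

Shikimate is present, so LomB is active.
With repressor LomB bound, *holE* is not transcribed.
So HolE is not produced.
With no repressor bound, *wexE* is transcribed.
→ *wexE* is ON.
Norleucine is absent, so VorN is active.
With repressor VorN bound, *bexZ* is not transcribed.
So BexZ is not produced.
With no repressor bound, *irpN* is transcribed.
→ *irpN* is ON.
Co²⁺ is present, so PexP is inactive.
Diaminopimelate is absent, so RudR is active.
ppGpp is present, so KulK is active.
With repressor KulK bound, *jalF* is not transcribed.
So JalF is not produced.
With no repressor bound, *vorE* is transcribed.
→ *vorE* is ON.
3 of the 3 genes are transcribed.

3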